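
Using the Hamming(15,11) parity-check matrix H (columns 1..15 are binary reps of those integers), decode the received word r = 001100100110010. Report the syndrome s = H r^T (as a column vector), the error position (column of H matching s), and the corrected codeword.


s = (1, 1, 1, 1)^T, error position = 15, corrected codeword c = 001100100110011

Compute s = H r^T mod 2 one row at a time:
  s_1 = 0 + 0 + 1 + 1 + 0 + 0 + 1 + 0 = 3 ≡ 1 (mod 2).
  s_2 = 1 + 0 + 0 + 1 + 0 + 0 + 1 + 0 = 3 ≡ 1 (mod 2).
  s_3 = 0 + 1 + 0 + 1 + 1 + 1 + 1 + 0 = 5 ≡ 1 (mod 2).
  s_4 = 0 + 1 + 0 + 1 + 0 + 1 + 0 + 0 = 3 ≡ 1 (mod 2).
s = (1, 1, 1, 1)^T — this equals column 15 of H (binary 1111), so error is at position 15.
Correct: flip bit 15 of r = 001100100110010 to get c = 001100100110011.


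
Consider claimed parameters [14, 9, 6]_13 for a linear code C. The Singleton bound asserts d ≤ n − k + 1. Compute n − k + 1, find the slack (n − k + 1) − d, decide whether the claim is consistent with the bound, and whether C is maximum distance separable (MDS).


Singleton RHS = n − k + 1 = 6, slack = 0, bound satisfied, MDS.

Singleton bound: d ≤ n − k + 1.
Here n = 14, k = 9, so n − k + 1 = 6.
Given d = 6, check d ≤ 6: YES.
Slack = (n − k + 1) − d = 0.
The code is MDS (slack = 0).
Description: the claimed parameters are [14, 9, 6]_13; such a code would be MDS (meets Singleton bound).


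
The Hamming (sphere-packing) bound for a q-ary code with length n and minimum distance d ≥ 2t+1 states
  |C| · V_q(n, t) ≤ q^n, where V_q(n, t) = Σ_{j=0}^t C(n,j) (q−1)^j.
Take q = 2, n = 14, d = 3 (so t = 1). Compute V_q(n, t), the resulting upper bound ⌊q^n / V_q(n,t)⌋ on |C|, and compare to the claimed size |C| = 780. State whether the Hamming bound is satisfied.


V_q(n, t) = 15, q^n = 16384, Hamming bound = 1092, |C| = 780 ≤ bound (satisfied).

Step 1: Compute V_q(n, t) = Σ_{j=0}^1 C(n, j) (q−1)^j.
  j = 0: C(14,0)·(1)^0 = 1·1 = 1.
  j = 1: C(14,1)·(1)^1 = 14·1 = 14.
  V_q(n, t) = 1 + 14 = 15.
Step 2: q^n = 2^14 = 16384.
Step 3: Hamming bound ⌊q^n / V_q(n,t)⌋ = ⌊16384/15⌋ = 1092.
Step 4: Compare |C| = 780 to 1092: satisfied.
The claimed |C| lies below the Hamming bound.


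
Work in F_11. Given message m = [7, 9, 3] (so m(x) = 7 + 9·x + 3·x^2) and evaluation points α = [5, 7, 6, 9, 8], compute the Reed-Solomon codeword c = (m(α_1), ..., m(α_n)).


c = [6, 8, 4, 1, 7]

Message polynomial: m(x) = 7 + 9·x + 3·x^2 (mod 11).
For each evaluation point α_i, compute m(α_i) mod 11:
  α_1 = 5: Horner steps 3 → 2 → 6, so m(5) = 6.
  α_2 = 7: Horner steps 3 → 8 → 8, so m(7) = 8.
  α_3 = 6: Horner steps 3 → 5 → 4, so m(6) = 4.
  α_4 = 9: Horner steps 3 → 3 → 1, so m(9) = 1.
  α_5 = 8: Horner steps 3 → 0 → 7, so m(8) = 7.
Codeword c = [6, 8, 4, 1, 7] ∈ F_11^5.


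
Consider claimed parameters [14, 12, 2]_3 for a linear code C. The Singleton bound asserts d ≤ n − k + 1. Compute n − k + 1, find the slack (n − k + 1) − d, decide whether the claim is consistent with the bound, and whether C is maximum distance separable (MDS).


Singleton RHS = n − k + 1 = 3, slack = 1, bound satisfied, not MDS.

Singleton bound: d ≤ n − k + 1.
Here n = 14, k = 12, so n − k + 1 = 3.
Given d = 2, check d ≤ 3: YES.
Slack = (n − k + 1) − d = 1.
The code is NOT MDS (slack = 1 > 0).
Description: the claimed parameters are [14, 12, 2]_3; such a code would be non-MDS.


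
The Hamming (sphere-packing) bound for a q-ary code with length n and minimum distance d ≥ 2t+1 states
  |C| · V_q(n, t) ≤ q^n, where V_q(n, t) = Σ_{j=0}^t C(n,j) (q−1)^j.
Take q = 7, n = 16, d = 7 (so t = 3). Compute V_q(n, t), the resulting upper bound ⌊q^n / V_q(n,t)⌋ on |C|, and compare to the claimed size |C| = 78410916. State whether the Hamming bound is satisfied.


V_q(n, t) = 125377, q^n = 33232930569601, Hamming bound = 265064011, |C| = 78410916 ≤ bound (satisfied).

Step 1: Compute V_q(n, t) = Σ_{j=0}^3 C(n, j) (q−1)^j.
  j = 0: C(16,0)·(6)^0 = 1·1 = 1.
  j = 1: C(16,1)·(6)^1 = 16·6 = 96.
  j = 2: C(16,2)·(6)^2 = 120·36 = 4320.
  j = 3: C(16,3)·(6)^3 = 560·216 = 120960.
  V_q(n, t) = 1 + 96 + 4320 + 120960 = 125377.
Step 2: q^n = 7^16 = 33232930569601.
Step 3: Hamming bound ⌊q^n / V_q(n,t)⌋ = ⌊33232930569601/125377⌋ = 265064011.
Step 4: Compare |C| = 78410916 to 265064011: satisfied.
The claimed |C| lies below the Hamming bound.


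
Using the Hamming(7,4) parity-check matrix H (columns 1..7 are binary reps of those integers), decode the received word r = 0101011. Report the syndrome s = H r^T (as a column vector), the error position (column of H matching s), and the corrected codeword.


s = (1, 1, 1)^T, error position = 7, corrected codeword c = 0101010

Compute s = H r^T mod 2 one row at a time:
  s_1 = 1 + 0 + 1 + 1 = 3 ≡ 1 (mod 2).
  s_2 = 1 + 0 + 1 + 1 = 3 ≡ 1 (mod 2).
  s_3 = 0 + 0 + 0 + 1 = 1 ≡ 1 (mod 2).
s = (1, 1, 1)^T — this equals column 7 of H (binary 111), so error is at position 7.
Correct: flip bit 7 of r = 0101011 to get c = 0101010.


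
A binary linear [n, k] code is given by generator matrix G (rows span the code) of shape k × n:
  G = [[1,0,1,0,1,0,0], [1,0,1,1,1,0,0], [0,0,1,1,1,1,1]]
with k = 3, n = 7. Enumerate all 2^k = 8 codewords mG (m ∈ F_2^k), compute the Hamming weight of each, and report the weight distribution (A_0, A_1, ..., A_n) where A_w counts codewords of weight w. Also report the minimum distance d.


Weight distribution: A_0 = 1, A_1 = 1, A_3 = 2, A_4 = 3, A_5 = 1. Minimum distance d = 1.

Enumerate all 2^3 = 8 messages m ∈ F_2^3.
For each, compute codeword c = mG in F_2^7, then tally its weight.
  m = 000 → c = 0000000, weight = 0.
  m = 100 → c = 1010100, weight = 3.
  m = 010 → c = 1011100, weight = 4.
  m = 110 → c = 0001000, weight = 1.
  m = 001 → c = 0011111, weight = 5.
  m = 101 → c = 1001011, weight = 4.
  m = 011 → c = 1000011, weight = 3.
  m = 111 → c = 0010111, weight = 4.
Tally weights:
  weight 0: 1 codewords.
  weight 1: 1 codewords.
  weight 3: 2 codewords.
  weight 4: 3 codewords.
  weight 5: 1 codewords.
Minimum distance d = smallest w > 0 with A_w > 0 = 1.
Sanity: Σ A_w = 8 = 2^3 = 8 ✓.


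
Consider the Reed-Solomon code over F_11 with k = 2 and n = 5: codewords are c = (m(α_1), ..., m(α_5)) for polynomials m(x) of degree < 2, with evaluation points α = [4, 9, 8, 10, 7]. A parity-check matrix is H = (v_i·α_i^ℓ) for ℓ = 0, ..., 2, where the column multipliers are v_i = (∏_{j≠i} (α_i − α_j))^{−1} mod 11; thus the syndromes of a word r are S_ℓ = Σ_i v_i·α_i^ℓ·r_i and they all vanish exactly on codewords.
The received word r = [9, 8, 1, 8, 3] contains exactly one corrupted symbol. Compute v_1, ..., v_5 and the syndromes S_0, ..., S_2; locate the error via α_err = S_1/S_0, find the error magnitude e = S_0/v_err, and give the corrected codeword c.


S = (9, 4, 3), error at position 2, error magnitude e = 9, c = [9, 10, 1, 8, 3].

Step 1: column multipliers v_i = (∏_{j≠i}(α_i − α_j))^{−1} mod 11.
  i = 1 (α = 4): (4−9)(4−8)(4−10)(4−7) = (−5)·(−4)·(−6)·(−3) = 360 ≡ 8, so v_1 = 8^{−1} = 7 (mod 11).
  i = 2 (α = 9): (9−4)(9−8)(9−10)(9−7) = 5·1·(−1)·2 = −10 ≡ 1, so v_2 = 1^{−1} = 1 (mod 11).
  i = 3 (α = 8): (8−4)(8−9)(8−10)(8−7) = 4·(−1)·(−2)·1 = 8 ≡ 8, so v_3 = 8^{−1} = 7 (mod 11).
  i = 4 (α = 10): (10−4)(10−9)(10−8)(10−7) = 6·1·2·3 = 36 ≡ 3, so v_4 = 3^{−1} = 4 (mod 11).
  i = 5 (α = 7): (7−4)(7−9)(7−8)(7−10) = 3·(−2)·(−1)·(−3) = −18 ≡ 4, so v_5 = 4^{−1} = 3 (mod 11).
  v = [7, 1, 7, 4, 3].
Step 2: syndromes of r = [9, 8, 1, 8, 3] (all sums mod 11).
  S_0 = Σ v_i r_i = 7·9 + 1·8 + 7·1 + 4·8 + 3·3 = 119 ≡ 9.
  S_1 = Σ v_i α_i r_i = 7·4·9 + 1·9·8 + 7·8·1 + 4·10·8 + 3·7·3 = 763 ≡ 4.
  α_i^2 mod 11 = [5, 4, 9, 1, 5].
  S_2 = Σ v_i α_i^2 r_i = 7·5·9 + 1·4·8 + 7·9·1 + 4·1·8 + 3·5·3 = 487 ≡ 3.
  S = (9, 4, 3) ≠ 0, so r is not a codeword (an error is present).
Step 3: locate the error. For a single error e at position i, S_ℓ = v_i·e·α_i^ℓ, so α_err = S_1/S_0.
  S_0^{−1} = 9^{−1} = 5 (mod 11), so α_err = 4·5 = 20 ≡ 9 = α_2. Error position i = 2.
  Consistency check: S_2/S_1 = 3·3 = 9 ≡ 9 = α_err ✓ (single-error assumption holds).
Step 4: error magnitude e = S_0/v_2 = S_0·∏_{j≠2}(α_2 − α_j) = 9·1 = 9 ≡ 9 (mod 11).
Step 5: correct position 2: c_2 = r_2 − e = 8 − 9 ≡ 10 (mod 11). Hence c = [9, 10, 1, 8, 3].
  Check: interpolating c through the α_i gives m(x) = 6 + 9·x (degree < 2) with m(α_i) = c_i for every i, so c is indeed a codeword.


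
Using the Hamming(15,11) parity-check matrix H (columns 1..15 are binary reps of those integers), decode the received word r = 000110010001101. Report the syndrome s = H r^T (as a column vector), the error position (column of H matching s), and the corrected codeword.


s = (0, 1, 1, 1)^T, error position = 7, corrected codeword c = 000110110001101

Compute s = H r^T mod 2 one row at a time:
  s_1 = 1 + 0 + 0 + 0 + 1 + 1 + 0 + 1 = 4 ≡ 0 (mod 2).
  s_2 = 1 + 1 + 0 + 0 + 1 + 1 + 0 + 1 = 5 ≡ 1 (mod 2).
  s_3 = 0 + 0 + 0 + 0 + 0 + 0 + 0 + 1 = 1 ≡ 1 (mod 2).
  s_4 = 0 + 0 + 1 + 0 + 0 + 0 + 1 + 1 = 3 ≡ 1 (mod 2).
s = (0, 1, 1, 1)^T — this equals column 7 of H (binary 0111), so error is at position 7.
Correct: flip bit 7 of r = 000110010001101 to get c = 000110110001101.


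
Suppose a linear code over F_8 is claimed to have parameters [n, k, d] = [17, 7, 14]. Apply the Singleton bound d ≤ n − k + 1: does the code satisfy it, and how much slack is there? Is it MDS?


Singleton RHS = n − k + 1 = 11, slack = -3, bound violated (no such code; not MDS).

Singleton bound: d ≤ n − k + 1.
Here n = 17, k = 7, so n − k + 1 = 11.
Given d = 14, check d ≤ 11: NO.
Slack = (n − k + 1) − d = -3.
The slack is negative: d = 14 exceeds n − k + 1 = 11 by 3, so the Singleton bound is violated and no linear [17, 7, 14]_8 code can exist. In particular it is not MDS (MDS requires d = n − k + 1 exactly).
Description: the claimed parameters are [17, 7, 14]_8; such a code would be impossible (violates the Singleton bound).


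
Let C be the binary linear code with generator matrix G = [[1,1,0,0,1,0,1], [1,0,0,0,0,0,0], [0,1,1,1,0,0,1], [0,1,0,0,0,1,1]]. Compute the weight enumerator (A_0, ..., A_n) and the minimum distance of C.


Weight distribution: A_0 = 1, A_1 = 1, A_2 = 1, A_3 = 5, A_4 = 5, A_5 = 1, A_6 = 1, A_7 = 1. Minimum distance d = 1.

Enumerate all 2^4 = 16 messages m ∈ F_2^4.
For each, compute codeword c = mG in F_2^7, then tally its weight.
  m = 0000 → c = 0000000, weight = 0.
  m = 1000 → c = 1100101, weight = 4.
  m = 0100 → c = 1000000, weight = 1.
  m = 1100 → c = 0100101, weight = 3.
  m = 0010 → c = 0111001, weight = 4.
  m = 1010 → c = 1011100, weight = 4.
  m = 0110 → c = 1111001, weight = 5.
  m = 1110 → c = 0011100, weight = 3.
  m = 0001 → c = 0100011, weight = 3.
  m = 1001 → c = 1000110, weight = 3.
  m = 0101 → c = 1100011, weight = 4.
  m = 1101 → c = 0000110, weight = 2.
  m = 0011 → c = 0011010, weight = 3.
  m = 1011 → c = 1111111, weight = 7.
  m = 0111 → c = 1011010, weight = 4.
  m = 1111 → c = 0111111, weight = 6.
Tally weights:
  weight 0: 1 codewords.
  weight 1: 1 codewords.
  weight 2: 1 codewords.
  weight 3: 5 codewords.
  weight 4: 5 codewords.
  weight 5: 1 codewords.
  weight 6: 1 codewords.
  weight 7: 1 codewords.
Minimum distance d = smallest w > 0 with A_w > 0 = 1.
Sanity: Σ A_w = 16 = 2^4 = 16 ✓.


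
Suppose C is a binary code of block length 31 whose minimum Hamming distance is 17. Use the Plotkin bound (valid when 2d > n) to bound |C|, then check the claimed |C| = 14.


Plotkin bound M ≤ 10; given |C| = 14 > bound (violated).

Check applicability: 2d = 34, n = 31.
2d − n = 3 > 0, so Plotkin applies.
Compute d/(2d−n) = 17/3 ≈ 5.6667.
⌊d/(2d−n)⌋ = 5.
Plotkin bound: M ≤ 2·5 = 10.
Given |C| = 14, check: VIOLATED.
This |C| is above the Plotkin bound, so no binary code with n = 31, d = 17 and 14 codewords exists.


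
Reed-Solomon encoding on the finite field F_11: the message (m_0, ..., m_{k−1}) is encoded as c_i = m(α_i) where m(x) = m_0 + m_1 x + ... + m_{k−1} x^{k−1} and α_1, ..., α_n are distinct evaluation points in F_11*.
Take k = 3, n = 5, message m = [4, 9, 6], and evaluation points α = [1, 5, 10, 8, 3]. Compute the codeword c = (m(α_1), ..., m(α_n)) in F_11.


c = [8, 1, 1, 9, 8]

Message polynomial: m(x) = 4 + 9·x + 6·x^2 (mod 11).
For each evaluation point α_i, compute m(α_i) mod 11:
  α_1 = 1: Horner steps 6 → 4 → 8, so m(1) = 8.
  α_2 = 5: Horner steps 6 → 6 → 1, so m(5) = 1.
  α_3 = 10: Horner steps 6 → 3 → 1, so m(10) = 1.
  α_4 = 8: Horner steps 6 → 2 → 9, so m(8) = 9.
  α_5 = 3: Horner steps 6 → 5 → 8, so m(3) = 8.
Codeword c = [8, 1, 1, 9, 8] ∈ F_11^5.


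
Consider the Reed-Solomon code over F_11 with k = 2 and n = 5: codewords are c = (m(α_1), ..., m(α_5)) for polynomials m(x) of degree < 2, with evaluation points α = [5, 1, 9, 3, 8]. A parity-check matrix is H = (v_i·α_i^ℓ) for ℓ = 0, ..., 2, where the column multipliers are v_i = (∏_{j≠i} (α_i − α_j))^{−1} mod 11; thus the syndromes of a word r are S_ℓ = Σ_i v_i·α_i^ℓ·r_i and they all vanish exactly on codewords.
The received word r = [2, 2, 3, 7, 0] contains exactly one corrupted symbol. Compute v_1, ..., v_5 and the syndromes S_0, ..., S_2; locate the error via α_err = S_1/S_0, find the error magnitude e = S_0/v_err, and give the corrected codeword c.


S = (7, 7, 7), error at position 2, error magnitude e = 1, c = [2, 1, 3, 7, 0].

Step 1: column multipliers v_i = (∏_{j≠i}(α_i − α_j))^{−1} mod 11.
  i = 1 (α = 5): (5−1)(5−9)(5−3)(5−8) = 4·(−4)·2·(−3) = 96 ≡ 8, so v_1 = 8^{−1} = 7 (mod 11).
  i = 2 (α = 1): (1−5)(1−9)(1−3)(1−8) = (−4)·(−8)·(−2)·(−7) = 448 ≡ 8, so v_2 = 8^{−1} = 7 (mod 11).
  i = 3 (α = 9): (9−5)(9−1)(9−3)(9−8) = 4·8·6·1 = 192 ≡ 5, so v_3 = 5^{−1} = 9 (mod 11).
  i = 4 (α = 3): (3−5)(3−1)(3−9)(3−8) = (−2)·2·(−6)·(−5) = −120 ≡ 1, so v_4 = 1^{−1} = 1 (mod 11).
  i = 5 (α = 8): (8−5)(8−1)(8−9)(8−3) = 3·7·(−1)·5 = −105 ≡ 5, so v_5 = 5^{−1} = 9 (mod 11).
  v = [7, 7, 9, 1, 9].
Step 2: syndromes of r = [2, 2, 3, 7, 0] (all sums mod 11).
  S_0 = Σ v_i r_i = 7·2 + 7·2 + 9·3 + 1·7 + 9·0 = 62 ≡ 7.
  S_1 = Σ v_i α_i r_i = 7·5·2 + 7·1·2 + 9·9·3 + 1·3·7 + 9·8·0 = 348 ≡ 7.
  α_i^2 mod 11 = [3, 1, 4, 9, 9].
  S_2 = Σ v_i α_i^2 r_i = 7·3·2 + 7·1·2 + 9·4·3 + 1·9·7 + 9·9·0 = 227 ≡ 7.
  S = (7, 7, 7) ≠ 0, so r is not a codeword (an error is present).
Step 3: locate the error. For a single error e at position i, S_ℓ = v_i·e·α_i^ℓ, so α_err = S_1/S_0.
  S_0^{−1} = 7^{−1} = 8 (mod 11), so α_err = 7·8 = 56 ≡ 1 = α_2. Error position i = 2.
  Consistency check: S_2/S_1 = 7·8 = 56 ≡ 1 = α_err ✓ (single-error assumption holds).
Step 4: error magnitude e = S_0/v_2 = S_0·∏_{j≠2}(α_2 − α_j) = 7·8 = 56 ≡ 1 (mod 11).
Step 5: correct position 2: c_2 = r_2 − e = 2 − 1 ≡ 1 (mod 11). Hence c = [2, 1, 3, 7, 0].
  Check: interpolating c through the α_i gives m(x) = 9 + 3·x (degree < 2) with m(α_i) = c_i for every i, so c is indeed a codeword.


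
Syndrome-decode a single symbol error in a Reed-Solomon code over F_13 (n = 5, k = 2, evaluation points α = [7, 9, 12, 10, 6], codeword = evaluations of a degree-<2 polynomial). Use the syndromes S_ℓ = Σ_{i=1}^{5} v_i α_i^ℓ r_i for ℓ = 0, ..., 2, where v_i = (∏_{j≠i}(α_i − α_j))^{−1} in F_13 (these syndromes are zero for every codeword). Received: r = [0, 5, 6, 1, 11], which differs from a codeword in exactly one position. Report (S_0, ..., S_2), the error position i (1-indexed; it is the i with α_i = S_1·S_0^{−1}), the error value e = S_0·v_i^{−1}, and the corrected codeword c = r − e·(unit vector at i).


S = (1, 6, 10), error at position 5, error magnitude e = 7, c = [0, 5, 6, 1, 4].

Step 1: column multipliers v_i = (∏_{j≠i}(α_i − α_j))^{−1} mod 13.
  i = 1 (α = 7): (7−9)(7−12)(7−10)(7−6) = (−2)·(−5)·(−3)·1 = −30 ≡ 9, so v_1 = 9^{−1} = 3 (mod 13).
  i = 2 (α = 9): (9−7)(9−12)(9−10)(9−6) = 2·(−3)·(−1)·3 = 18 ≡ 5, so v_2 = 5^{−1} = 8 (mod 13).
  i = 3 (α = 12): (12−7)(12−9)(12−10)(12−6) = 5·3·2·6 = 180 ≡ 11, so v_3 = 11^{−1} = 6 (mod 13).
  i = 4 (α = 10): (10−7)(10−9)(10−12)(10−6) = 3·1·(−2)·4 = −24 ≡ 2, so v_4 = 2^{−1} = 7 (mod 13).
  i = 5 (α = 6): (6−7)(6−9)(6−12)(6−10) = (−1)·(−3)·(−6)·(−4) = 72 ≡ 7, so v_5 = 7^{−1} = 2 (mod 13).
  v = [3, 8, 6, 7, 2].
Step 2: syndromes of r = [0, 5, 6, 1, 11] (all sums mod 13).
  S_0 = Σ v_i r_i = 3·0 + 8·5 + 6·6 + 7·1 + 2·11 = 105 ≡ 1.
  S_1 = Σ v_i α_i r_i = 3·7·0 + 8·9·5 + 6·12·6 + 7·10·1 + 2·6·11 = 994 ≡ 6.
  α_i^2 mod 13 = [10, 3, 1, 9, 10].
  S_2 = Σ v_i α_i^2 r_i = 3·10·0 + 8·3·5 + 6·1·6 + 7·9·1 + 2·10·11 = 439 ≡ 10.
  S = (1, 6, 10) ≠ 0, so r is not a codeword (an error is present).
Step 3: locate the error. For a single error e at position i, S_ℓ = v_i·e·α_i^ℓ, so α_err = S_1/S_0.
  S_0^{−1} = 1^{−1} = 1 (mod 13), so α_err = 6·1 = 6 ≡ 6 = α_5. Error position i = 5.
  Consistency check: S_2/S_1 = 10·11 = 110 ≡ 6 = α_err ✓ (single-error assumption holds).
Step 4: error magnitude e = S_0/v_5 = S_0·∏_{j≠5}(α_5 − α_j) = 1·7 = 7 ≡ 7 (mod 13).
Step 5: correct position 5: c_5 = r_5 − e = 11 − 7 ≡ 4 (mod 13). Hence c = [0, 5, 6, 1, 4].
  Check: interpolating c through the α_i gives m(x) = 2 + 9·x (degree < 2) with m(α_i) = c_i for every i, so c is indeed a codeword.


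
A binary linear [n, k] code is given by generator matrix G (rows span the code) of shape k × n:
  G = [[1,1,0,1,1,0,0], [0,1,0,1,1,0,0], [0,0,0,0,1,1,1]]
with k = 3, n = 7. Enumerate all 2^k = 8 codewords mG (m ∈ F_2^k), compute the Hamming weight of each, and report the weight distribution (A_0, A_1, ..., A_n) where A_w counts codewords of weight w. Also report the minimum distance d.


Weight distribution: A_0 = 1, A_1 = 1, A_3 = 2, A_4 = 3, A_5 = 1. Minimum distance d = 1.

Enumerate all 2^3 = 8 messages m ∈ F_2^3.
For each, compute codeword c = mG in F_2^7, then tally its weight.
  m = 000 → c = 0000000, weight = 0.
  m = 100 → c = 1101100, weight = 4.
  m = 010 → c = 0101100, weight = 3.
  m = 110 → c = 1000000, weight = 1.
  m = 001 → c = 0000111, weight = 3.
  m = 101 → c = 1101011, weight = 5.
  m = 011 → c = 0101011, weight = 4.
  m = 111 → c = 1000111, weight = 4.
Tally weights:
  weight 0: 1 codewords.
  weight 1: 1 codewords.
  weight 3: 2 codewords.
  weight 4: 3 codewords.
  weight 5: 1 codewords.
Minimum distance d = smallest w > 0 with A_w > 0 = 1.
Sanity: Σ A_w = 8 = 2^3 = 8 ✓.


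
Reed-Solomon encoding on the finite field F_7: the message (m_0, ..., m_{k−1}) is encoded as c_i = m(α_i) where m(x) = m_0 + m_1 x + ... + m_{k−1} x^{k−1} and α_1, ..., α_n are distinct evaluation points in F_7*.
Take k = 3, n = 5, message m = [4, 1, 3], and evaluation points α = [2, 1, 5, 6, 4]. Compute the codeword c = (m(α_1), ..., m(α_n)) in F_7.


c = [4, 1, 0, 6, 0]

Message polynomial: m(x) = 4 + 1·x + 3·x^2 (mod 7).
For each evaluation point α_i, compute m(α_i) mod 7:
  α_1 = 2: Horner steps 3 → 0 → 4, so m(2) = 4.
  α_2 = 1: Horner steps 3 → 4 → 1, so m(1) = 1.
  α_3 = 5: Horner steps 3 → 2 → 0, so m(5) = 0.
  α_4 = 6: Horner steps 3 → 5 → 6, so m(6) = 6.
  α_5 = 4: Horner steps 3 → 6 → 0, so m(4) = 0.
Codeword c = [4, 1, 0, 6, 0] ∈ F_7^5.


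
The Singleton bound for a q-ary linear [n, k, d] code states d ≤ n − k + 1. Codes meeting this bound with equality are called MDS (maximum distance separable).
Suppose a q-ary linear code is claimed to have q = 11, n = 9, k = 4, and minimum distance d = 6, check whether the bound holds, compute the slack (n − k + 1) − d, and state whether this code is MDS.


Singleton RHS = n − k + 1 = 6, slack = 0, bound satisfied, MDS.

Singleton bound: d ≤ n − k + 1.
Here n = 9, k = 4, so n − k + 1 = 6.
Given d = 6, check d ≤ 6: YES.
Slack = (n − k + 1) − d = 0.
The code is MDS (slack = 0).
Description: the claimed parameters are [9, 4, 6]_11; such a code would be MDS (meets Singleton bound).


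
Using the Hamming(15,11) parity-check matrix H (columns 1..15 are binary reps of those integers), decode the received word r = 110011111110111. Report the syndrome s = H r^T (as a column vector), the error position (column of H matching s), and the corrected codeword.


s = (1, 0, 1, 1)^T, error position = 11, corrected codeword c = 110011111100111

Compute s = H r^T mod 2 one row at a time:
  s_1 = 1 + 1 + 1 + 1 + 0 + 1 + 1 + 1 = 7 ≡ 1 (mod 2).
  s_2 = 0 + 1 + 1 + 1 + 0 + 1 + 1 + 1 = 6 ≡ 0 (mod 2).
  s_3 = 1 + 0 + 1 + 1 + 1 + 1 + 1 + 1 = 7 ≡ 1 (mod 2).
  s_4 = 1 + 0 + 1 + 1 + 1 + 1 + 1 + 1 = 7 ≡ 1 (mod 2).
s = (1, 0, 1, 1)^T — this equals column 11 of H (binary 1011), so error is at position 11.
Correct: flip bit 11 of r = 110011111110111 to get c = 110011111100111.


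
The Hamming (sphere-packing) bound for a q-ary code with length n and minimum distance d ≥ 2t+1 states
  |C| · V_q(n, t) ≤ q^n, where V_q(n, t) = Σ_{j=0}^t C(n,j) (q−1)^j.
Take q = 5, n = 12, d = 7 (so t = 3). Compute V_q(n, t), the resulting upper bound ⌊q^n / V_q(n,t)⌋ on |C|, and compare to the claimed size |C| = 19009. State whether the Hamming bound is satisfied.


V_q(n, t) = 15185, q^n = 244140625, Hamming bound = 16077, |C| = 19009 > bound (violated).

Step 1: Compute V_q(n, t) = Σ_{j=0}^3 C(n, j) (q−1)^j.
  j = 0: C(12,0)·(4)^0 = 1·1 = 1.
  j = 1: C(12,1)·(4)^1 = 12·4 = 48.
  j = 2: C(12,2)·(4)^2 = 66·16 = 1056.
  j = 3: C(12,3)·(4)^3 = 220·64 = 14080.
  V_q(n, t) = 1 + 48 + 1056 + 14080 = 15185.
Step 2: q^n = 5^12 = 244140625.
Step 3: Hamming bound ⌊q^n / V_q(n,t)⌋ = ⌊244140625/15185⌋ = 16077.
Step 4: Compare |C| = 19009 to 16077: violated.
The claimed |C| lies above the Hamming bound, so no 5-ary code of length 12 with d ≥ 7 can have 19009 codewords.


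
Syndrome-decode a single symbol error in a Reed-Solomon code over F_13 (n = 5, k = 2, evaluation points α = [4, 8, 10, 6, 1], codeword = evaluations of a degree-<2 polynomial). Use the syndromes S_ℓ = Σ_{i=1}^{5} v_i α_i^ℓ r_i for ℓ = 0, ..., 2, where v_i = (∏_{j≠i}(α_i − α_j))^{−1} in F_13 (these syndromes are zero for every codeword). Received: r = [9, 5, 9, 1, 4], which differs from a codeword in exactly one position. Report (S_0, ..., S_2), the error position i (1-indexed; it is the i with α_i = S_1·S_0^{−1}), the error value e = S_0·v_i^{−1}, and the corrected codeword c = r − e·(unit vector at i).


S = (1, 4, 3), error at position 1, error magnitude e = 12, c = [10, 5, 9, 1, 4].

Step 1: column multipliers v_i = (∏_{j≠i}(α_i − α_j))^{−1} mod 13.
  i = 1 (α = 4): (4−8)(4−10)(4−6)(4−1) = (−4)·(−6)·(−2)·3 = −144 ≡ 12, so v_1 = 12^{−1} = 12 (mod 13).
  i = 2 (α = 8): (8−4)(8−10)(8−6)(8−1) = 4·(−2)·2·7 = −112 ≡ 5, so v_2 = 5^{−1} = 8 (mod 13).
  i = 3 (α = 10): (10−4)(10−8)(10−6)(10−1) = 6·2·4·9 = 432 ≡ 3, so v_3 = 3^{−1} = 9 (mod 13).
  i = 4 (α = 6): (6−4)(6−8)(6−10)(6−1) = 2·(−2)·(−4)·5 = 80 ≡ 2, so v_4 = 2^{−1} = 7 (mod 13).
  i = 5 (α = 1): (1−4)(1−8)(1−10)(1−6) = (−3)·(−7)·(−9)·(−5) = 945 ≡ 9, so v_5 = 9^{−1} = 3 (mod 13).
  v = [12, 8, 9, 7, 3].
Step 2: syndromes of r = [9, 5, 9, 1, 4] (all sums mod 13).
  S_0 = Σ v_i r_i = 12·9 + 8·5 + 9·9 + 7·1 + 3·4 = 248 ≡ 1.
  S_1 = Σ v_i α_i r_i = 12·4·9 + 8·8·5 + 9·10·9 + 7·6·1 + 3·1·4 = 1616 ≡ 4.
  α_i^2 mod 13 = [3, 12, 9, 10, 1].
  S_2 = Σ v_i α_i^2 r_i = 12·3·9 + 8·12·5 + 9·9·9 + 7·10·1 + 3·1·4 = 1615 ≡ 3.
  S = (1, 4, 3) ≠ 0, so r is not a codeword (an error is present).
Step 3: locate the error. For a single error e at position i, S_ℓ = v_i·e·α_i^ℓ, so α_err = S_1/S_0.
  S_0^{−1} = 1^{−1} = 1 (mod 13), so α_err = 4·1 = 4 ≡ 4 = α_1. Error position i = 1.
  Consistency check: S_2/S_1 = 3·10 = 30 ≡ 4 = α_err ✓ (single-error assumption holds).
Step 4: error magnitude e = S_0/v_1 = S_0·∏_{j≠1}(α_1 − α_j) = 1·12 = 12 ≡ 12 (mod 13).
Step 5: correct position 1: c_1 = r_1 − e = 9 − 12 ≡ 10 (mod 13). Hence c = [10, 5, 9, 1, 4].
  Check: interpolating c through the α_i gives m(x) = 2 + 2·x (degree < 2) with m(α_i) = c_i for every i, so c is indeed a codeword.


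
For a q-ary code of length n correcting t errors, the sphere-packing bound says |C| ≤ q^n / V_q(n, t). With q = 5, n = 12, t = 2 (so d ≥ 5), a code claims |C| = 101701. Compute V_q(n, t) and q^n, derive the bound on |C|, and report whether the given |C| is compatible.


V_q(n, t) = 1105, q^n = 244140625, Hamming bound = 220941, |C| = 101701 ≤ bound (satisfied).

Step 1: Compute V_q(n, t) = Σ_{j=0}^2 C(n, j) (q−1)^j.
  j = 0: C(12,0)·(4)^0 = 1·1 = 1.
  j = 1: C(12,1)·(4)^1 = 12·4 = 48.
  j = 2: C(12,2)·(4)^2 = 66·16 = 1056.
  V_q(n, t) = 1 + 48 + 1056 = 1105.
Step 2: q^n = 5^12 = 244140625.
Step 3: Hamming bound ⌊q^n / V_q(n,t)⌋ = ⌊244140625/1105⌋ = 220941.
Step 4: Compare |C| = 101701 to 220941: satisfied.
The claimed |C| lies below the Hamming bound.


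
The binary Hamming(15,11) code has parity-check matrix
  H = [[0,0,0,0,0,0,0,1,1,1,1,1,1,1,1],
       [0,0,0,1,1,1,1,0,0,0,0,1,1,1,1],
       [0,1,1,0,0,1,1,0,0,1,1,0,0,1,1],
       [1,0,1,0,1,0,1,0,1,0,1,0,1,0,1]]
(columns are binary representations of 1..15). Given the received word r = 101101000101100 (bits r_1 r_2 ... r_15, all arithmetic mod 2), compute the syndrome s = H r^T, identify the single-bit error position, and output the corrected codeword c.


s = (1, 0, 1, 1)^T, error position = 11, corrected codeword c = 101101000111100

Compute s = H r^T mod 2 one row at a time:
  s_1 = 0 + 0 + 1 + 0 + 1 + 1 + 0 + 0 = 3 ≡ 1 (mod 2).
  s_2 = 1 + 0 + 1 + 0 + 1 + 1 + 0 + 0 = 4 ≡ 0 (mod 2).
  s_3 = 0 + 1 + 1 + 0 + 1 + 0 + 0 + 0 = 3 ≡ 1 (mod 2).
  s_4 = 1 + 1 + 0 + 0 + 0 + 0 + 1 + 0 = 3 ≡ 1 (mod 2).
s = (1, 0, 1, 1)^T — this equals column 11 of H (binary 1011), so error is at position 11.
Correct: flip bit 11 of r = 101101000101100 to get c = 101101000111100.


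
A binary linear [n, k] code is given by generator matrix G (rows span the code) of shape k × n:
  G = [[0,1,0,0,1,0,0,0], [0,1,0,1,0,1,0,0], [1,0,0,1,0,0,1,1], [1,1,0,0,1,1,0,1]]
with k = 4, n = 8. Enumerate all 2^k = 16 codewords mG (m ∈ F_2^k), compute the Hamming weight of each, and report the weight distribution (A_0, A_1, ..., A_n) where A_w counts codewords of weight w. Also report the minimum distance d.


Weight distribution: A_0 = 1, A_2 = 3, A_3 = 4, A_4 = 3, A_5 = 4, A_6 = 1. Minimum distance d = 2.

Enumerate all 2^4 = 16 messages m ∈ F_2^4.
For each, compute codeword c = mG in F_2^8, then tally its weight.
  m = 0000 → c = 00000000, weight = 0.
  m = 1000 → c = 01001000, weight = 2.
  m = 0100 → c = 01010100, weight = 3.
  m = 1100 → c = 00011100, weight = 3.
  m = 0010 → c = 10010011, weight = 4.
  m = 1010 → c = 11011011, weight = 6.
  m = 0110 → c = 11000111, weight = 5.
  m = 1110 → c = 10001111, weight = 5.
  m = 0001 → c = 11001101, weight = 5.
  m = 1001 → c = 10000101, weight = 3.
  m = 0101 → c = 10011001, weight = 4.
  m = 1101 → c = 11010001, weight = 4.
  m = 0011 → c = 01011110, weight = 5.
  m = 1011 → c = 00010110, weight = 3.
  m = 0111 → c = 00001010, weight = 2.
  m = 1111 → c = 01000010, weight = 2.
Tally weights:
  weight 0: 1 codewords.
  weight 2: 3 codewords.
  weight 3: 4 codewords.
  weight 4: 3 codewords.
  weight 5: 4 codewords.
  weight 6: 1 codewords.
Minimum distance d = smallest w > 0 with A_w > 0 = 2.
Sanity: Σ A_w = 16 = 2^4 = 16 ✓.


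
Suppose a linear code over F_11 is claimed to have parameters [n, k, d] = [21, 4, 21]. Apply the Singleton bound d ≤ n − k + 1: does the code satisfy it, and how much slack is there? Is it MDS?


Singleton RHS = n − k + 1 = 18, slack = -3, bound violated (no such code; not MDS).

Singleton bound: d ≤ n − k + 1.
Here n = 21, k = 4, so n − k + 1 = 18.
Given d = 21, check d ≤ 18: NO.
Slack = (n − k + 1) − d = -3.
The slack is negative: d = 21 exceeds n − k + 1 = 18 by 3, so the Singleton bound is violated and no linear [21, 4, 21]_11 code can exist. In particular it is not MDS (MDS requires d = n − k + 1 exactly).
Description: the claimed parameters are [21, 4, 21]_11; such a code would be impossible (violates the Singleton bound).


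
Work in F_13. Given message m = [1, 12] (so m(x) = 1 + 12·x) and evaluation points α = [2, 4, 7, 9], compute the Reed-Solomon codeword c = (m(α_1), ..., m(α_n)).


c = [12, 10, 7, 5]

Message polynomial: m(x) = 1 + 12·x (mod 13).
For each evaluation point α_i, compute m(α_i) mod 13:
  α_1 = 2: Horner steps 12 → 12, so m(2) = 12.
  α_2 = 4: Horner steps 12 → 10, so m(4) = 10.
  α_3 = 7: Horner steps 12 → 7, so m(7) = 7.
  α_4 = 9: Horner steps 12 → 5, so m(9) = 5.
Codeword c = [12, 10, 7, 5] ∈ F_13^4.


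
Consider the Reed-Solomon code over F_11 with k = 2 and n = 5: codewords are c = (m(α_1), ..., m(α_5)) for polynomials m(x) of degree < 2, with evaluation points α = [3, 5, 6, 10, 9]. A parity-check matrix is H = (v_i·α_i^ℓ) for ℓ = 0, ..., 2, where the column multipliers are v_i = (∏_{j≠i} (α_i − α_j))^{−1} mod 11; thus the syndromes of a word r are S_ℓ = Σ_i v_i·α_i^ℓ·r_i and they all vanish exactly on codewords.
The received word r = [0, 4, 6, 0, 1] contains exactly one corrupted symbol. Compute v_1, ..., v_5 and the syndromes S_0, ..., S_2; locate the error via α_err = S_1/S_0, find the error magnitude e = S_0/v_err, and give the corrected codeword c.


S = (1, 10, 1), error at position 4, error magnitude e = 8, c = [0, 4, 6, 3, 1].

Step 1: column multipliers v_i = (∏_{j≠i}(α_i − α_j))^{−1} mod 11.
  i = 1 (α = 3): (3−5)(3−6)(3−10)(3−9) = (−2)·(−3)·(−7)·(−6) = 252 ≡ 10, so v_1 = 10^{−1} = 10 (mod 11).
  i = 2 (α = 5): (5−3)(5−6)(5−10)(5−9) = 2·(−1)·(−5)·(−4) = −40 ≡ 4, so v_2 = 4^{−1} = 3 (mod 11).
  i = 3 (α = 6): (6−3)(6−5)(6−10)(6−9) = 3·1·(−4)·(−3) = 36 ≡ 3, so v_3 = 3^{−1} = 4 (mod 11).
  i = 4 (α = 10): (10−3)(10−5)(10−6)(10−9) = 7·5·4·1 = 140 ≡ 8, so v_4 = 8^{−1} = 7 (mod 11).
  i = 5 (α = 9): (9−3)(9−5)(9−6)(9−10) = 6·4·3·(−1) = −72 ≡ 5, so v_5 = 5^{−1} = 9 (mod 11).
  v = [10, 3, 4, 7, 9].
Step 2: syndromes of r = [0, 4, 6, 0, 1] (all sums mod 11).
  S_0 = Σ v_i r_i = 10·0 + 3·4 + 4·6 + 7·0 + 9·1 = 45 ≡ 1.
  S_1 = Σ v_i α_i r_i = 10·3·0 + 3·5·4 + 4·6·6 + 7·10·0 + 9·9·1 = 285 ≡ 10.
  α_i^2 mod 11 = [9, 3, 3, 1, 4].
  S_2 = Σ v_i α_i^2 r_i = 10·9·0 + 3·3·4 + 4·3·6 + 7·1·0 + 9·4·1 = 144 ≡ 1.
  S = (1, 10, 1) ≠ 0, so r is not a codeword (an error is present).
Step 3: locate the error. For a single error e at position i, S_ℓ = v_i·e·α_i^ℓ, so α_err = S_1/S_0.
  S_0^{−1} = 1^{−1} = 1 (mod 11), so α_err = 10·1 = 10 ≡ 10 = α_4. Error position i = 4.
  Consistency check: S_2/S_1 = 1·10 = 10 ≡ 10 = α_err ✓ (single-error assumption holds).
Step 4: error magnitude e = S_0/v_4 = S_0·∏_{j≠4}(α_4 − α_j) = 1·8 = 8 ≡ 8 (mod 11).
Step 5: correct position 4: c_4 = r_4 − e = 0 − 8 ≡ 3 (mod 11). Hence c = [0, 4, 6, 3, 1].
  Check: interpolating c through the α_i gives m(x) = 5 + 2·x (degree < 2) with m(α_i) = c_i for every i, so c is indeed a codeword.


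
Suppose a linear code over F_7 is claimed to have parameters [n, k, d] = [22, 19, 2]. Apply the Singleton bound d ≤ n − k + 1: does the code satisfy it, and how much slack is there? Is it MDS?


Singleton RHS = n − k + 1 = 4, slack = 2, bound satisfied, not MDS.

Singleton bound: d ≤ n − k + 1.
Here n = 22, k = 19, so n − k + 1 = 4.
Given d = 2, check d ≤ 4: YES.
Slack = (n − k + 1) − d = 2.
The code is NOT MDS (slack = 2 > 0).
Description: the claimed parameters are [22, 19, 2]_7; such a code would be non-MDS.


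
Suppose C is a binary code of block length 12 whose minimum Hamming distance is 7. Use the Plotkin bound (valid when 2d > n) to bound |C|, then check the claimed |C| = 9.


Plotkin bound M ≤ 6; given |C| = 9 > bound (violated).

Check applicability: 2d = 14, n = 12.
2d − n = 2 > 0, so Plotkin applies.
Compute d/(2d−n) = 7/2 ≈ 3.5000.
⌊d/(2d−n)⌋ = 3.
Plotkin bound: M ≤ 2·3 = 6.
Given |C| = 9, check: VIOLATED.
This |C| is above the Plotkin bound, so no binary code with n = 12, d = 7 and 9 codewords exists.


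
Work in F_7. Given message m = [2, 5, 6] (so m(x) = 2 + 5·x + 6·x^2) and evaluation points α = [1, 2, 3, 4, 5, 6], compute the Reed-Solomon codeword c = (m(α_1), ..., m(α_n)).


c = [6, 1, 1, 6, 2, 3]

Message polynomial: m(x) = 2 + 5·x + 6·x^2 (mod 7).
For each evaluation point α_i, compute m(α_i) mod 7:
  α_1 = 1: Horner steps 6 → 4 → 6, so m(1) = 6.
  α_2 = 2: Horner steps 6 → 3 → 1, so m(2) = 1.
  α_3 = 3: Horner steps 6 → 2 → 1, so m(3) = 1.
  α_4 = 4: Horner steps 6 → 1 → 6, so m(4) = 6.
  α_5 = 5: Horner steps 6 → 0 → 2, so m(5) = 2.
  α_6 = 6: Horner steps 6 → 6 → 3, so m(6) = 3.
Codeword c = [6, 1, 1, 6, 2, 3] ∈ F_7^6.


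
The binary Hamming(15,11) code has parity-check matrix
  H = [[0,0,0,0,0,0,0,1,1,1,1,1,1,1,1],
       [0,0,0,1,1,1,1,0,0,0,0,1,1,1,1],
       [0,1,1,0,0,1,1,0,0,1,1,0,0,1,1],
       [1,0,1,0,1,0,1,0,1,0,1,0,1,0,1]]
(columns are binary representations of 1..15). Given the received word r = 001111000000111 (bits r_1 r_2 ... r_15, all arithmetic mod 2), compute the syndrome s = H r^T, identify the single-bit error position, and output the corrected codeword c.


s = (1, 0, 0, 0)^T, error position = 8, corrected codeword c = 001111010000111

Compute s = H r^T mod 2 one row at a time:
  s_1 = 0 + 0 + 0 + 0 + 0 + 1 + 1 + 1 = 3 ≡ 1 (mod 2).
  s_2 = 1 + 1 + 1 + 0 + 0 + 1 + 1 + 1 = 6 ≡ 0 (mod 2).
  s_3 = 0 + 1 + 1 + 0 + 0 + 0 + 1 + 1 = 4 ≡ 0 (mod 2).
  s_4 = 0 + 1 + 1 + 0 + 0 + 0 + 1 + 1 = 4 ≡ 0 (mod 2).
s = (1, 0, 0, 0)^T — this equals column 8 of H (binary 1000), so error is at position 8.
Correct: flip bit 8 of r = 001111000000111 to get c = 001111010000111.


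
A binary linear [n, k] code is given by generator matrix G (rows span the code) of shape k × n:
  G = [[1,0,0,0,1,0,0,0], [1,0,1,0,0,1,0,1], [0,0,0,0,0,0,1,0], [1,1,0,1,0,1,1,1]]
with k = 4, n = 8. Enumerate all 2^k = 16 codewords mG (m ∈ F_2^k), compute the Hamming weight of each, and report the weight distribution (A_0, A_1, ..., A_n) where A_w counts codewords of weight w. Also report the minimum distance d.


Weight distribution: A_0 = 1, A_1 = 1, A_2 = 1, A_3 = 2, A_4 = 3, A_5 = 5, A_6 = 3. Minimum distance d = 1.

Enumerate all 2^4 = 16 messages m ∈ F_2^4.
For each, compute codeword c = mG in F_2^8, then tally its weight.
  m = 0000 → c = 00000000, weight = 0.
  m = 1000 → c = 10001000, weight = 2.
  m = 0100 → c = 10100101, weight = 4.
  m = 1100 → c = 00101101, weight = 4.
  m = 0010 → c = 00000010, weight = 1.
  m = 1010 → c = 10001010, weight = 3.
  m = 0110 → c = 10100111, weight = 5.
  m = 1110 → c = 00101111, weight = 5.
  m = 0001 → c = 11010111, weight = 6.
  m = 1001 → c = 01011111, weight = 6.
  m = 0101 → c = 01110010, weight = 4.
  m = 1101 → c = 11111010, weight = 6.
  m = 0011 → c = 11010101, weight = 5.
  m = 1011 → c = 01011101, weight = 5.
  m = 0111 → c = 01110000, weight = 3.
  m = 1111 → c = 11111000, weight = 5.
Tally weights:
  weight 0: 1 codewords.
  weight 1: 1 codewords.
  weight 2: 1 codewords.
  weight 3: 2 codewords.
  weight 4: 3 codewords.
  weight 5: 5 codewords.
  weight 6: 3 codewords.
Minimum distance d = smallest w > 0 with A_w > 0 = 1.
Sanity: Σ A_w = 16 = 2^4 = 16 ✓.


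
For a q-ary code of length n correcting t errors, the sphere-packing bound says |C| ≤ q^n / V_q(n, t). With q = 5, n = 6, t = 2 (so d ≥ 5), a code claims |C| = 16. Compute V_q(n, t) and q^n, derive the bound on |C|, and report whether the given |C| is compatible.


V_q(n, t) = 265, q^n = 15625, Hamming bound = 58, |C| = 16 ≤ bound (satisfied).

Step 1: Compute V_q(n, t) = Σ_{j=0}^2 C(n, j) (q−1)^j.
  j = 0: C(6,0)·(4)^0 = 1·1 = 1.
  j = 1: C(6,1)·(4)^1 = 6·4 = 24.
  j = 2: C(6,2)·(4)^2 = 15·16 = 240.
  V_q(n, t) = 1 + 24 + 240 = 265.
Step 2: q^n = 5^6 = 15625.
Step 3: Hamming bound ⌊q^n / V_q(n,t)⌋ = ⌊15625/265⌋ = 58.
Step 4: Compare |C| = 16 to 58: satisfied.
The claimed |C| lies below the Hamming bound.


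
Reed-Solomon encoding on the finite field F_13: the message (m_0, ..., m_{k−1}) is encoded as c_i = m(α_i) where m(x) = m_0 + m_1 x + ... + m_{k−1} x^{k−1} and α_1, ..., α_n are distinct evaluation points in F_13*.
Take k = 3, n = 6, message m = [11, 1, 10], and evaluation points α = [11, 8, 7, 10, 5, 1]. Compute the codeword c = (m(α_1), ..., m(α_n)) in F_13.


c = [10, 9, 1, 7, 6, 9]

Message polynomial: m(x) = 11 + 1·x + 10·x^2 (mod 13).
For each evaluation point α_i, compute m(α_i) mod 13:
  α_1 = 11: Horner steps 10 → 7 → 10, so m(11) = 10.
  α_2 = 8: Horner steps 10 → 3 → 9, so m(8) = 9.
  α_3 = 7: Horner steps 10 → 6 → 1, so m(7) = 1.
  α_4 = 10: Horner steps 10 → 10 → 7, so m(10) = 7.
  α_5 = 5: Horner steps 10 → 12 → 6, so m(5) = 6.
  α_6 = 1: Horner steps 10 → 11 → 9, so m(1) = 9.
Codeword c = [10, 9, 1, 7, 6, 9] ∈ F_13^6.


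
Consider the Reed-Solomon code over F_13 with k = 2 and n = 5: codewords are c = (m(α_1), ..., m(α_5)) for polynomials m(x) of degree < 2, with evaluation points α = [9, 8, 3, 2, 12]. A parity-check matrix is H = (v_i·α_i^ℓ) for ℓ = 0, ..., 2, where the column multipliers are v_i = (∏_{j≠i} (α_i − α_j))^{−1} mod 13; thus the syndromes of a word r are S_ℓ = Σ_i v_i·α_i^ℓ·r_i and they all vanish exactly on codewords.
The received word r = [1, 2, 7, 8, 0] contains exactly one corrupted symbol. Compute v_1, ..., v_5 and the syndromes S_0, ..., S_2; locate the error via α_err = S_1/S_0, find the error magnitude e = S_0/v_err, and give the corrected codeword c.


S = (2, 11, 2), error at position 5, error magnitude e = 2, c = [1, 2, 7, 8, 11].

Step 1: column multipliers v_i = (∏_{j≠i}(α_i − α_j))^{−1} mod 13.
  i = 1 (α = 9): (9−8)(9−3)(9−2)(9−12) = 1·6·7·(−3) = −126 ≡ 4, so v_1 = 4^{−1} = 10 (mod 13).
  i = 2 (α = 8): (8−9)(8−3)(8−2)(8−12) = (−1)·5·6·(−4) = 120 ≡ 3, so v_2 = 3^{−1} = 9 (mod 13).
  i = 3 (α = 3): (3−9)(3−8)(3−2)(3−12) = (−6)·(−5)·1·(−9) = −270 ≡ 3, so v_3 = 3^{−1} = 9 (mod 13).
  i = 4 (α = 2): (2−9)(2−8)(2−3)(2−12) = (−7)·(−6)·(−1)·(−10) = 420 ≡ 4, so v_4 = 4^{−1} = 10 (mod 13).
  i = 5 (α = 12): (12−9)(12−8)(12−3)(12−2) = 3·4·9·10 = 1080 ≡ 1, so v_5 = 1^{−1} = 1 (mod 13).
  v = [10, 9, 9, 10, 1].
Step 2: syndromes of r = [1, 2, 7, 8, 0] (all sums mod 13).
  S_0 = Σ v_i r_i = 10·1 + 9·2 + 9·7 + 10·8 + 1·0 = 171 ≡ 2.
  S_1 = Σ v_i α_i r_i = 10·9·1 + 9·8·2 + 9·3·7 + 10·2·8 + 1·12·0 = 583 ≡ 11.
  α_i^2 mod 13 = [3, 12, 9, 4, 1].
  S_2 = Σ v_i α_i^2 r_i = 10·3·1 + 9·12·2 + 9·9·7 + 10·4·8 + 1·1·0 = 1133 ≡ 2.
  S = (2, 11, 2) ≠ 0, so r is not a codeword (an error is present).
Step 3: locate the error. For a single error e at position i, S_ℓ = v_i·e·α_i^ℓ, so α_err = S_1/S_0.
  S_0^{−1} = 2^{−1} = 7 (mod 13), so α_err = 11·7 = 77 ≡ 12 = α_5. Error position i = 5.
  Consistency check: S_2/S_1 = 2·6 = 12 ≡ 12 = α_err ✓ (single-error assumption holds).
Step 4: error magnitude e = S_0/v_5 = S_0·∏_{j≠5}(α_5 − α_j) = 2·1 = 2 ≡ 2 (mod 13).
Step 5: correct position 5: c_5 = r_5 − e = 0 − 2 ≡ 11 (mod 13). Hence c = [1, 2, 7, 8, 11].
  Check: interpolating c through the α_i gives m(x) = 10 + 12·x (degree < 2) with m(α_i) = c_i for every i, so c is indeed a codeword.
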